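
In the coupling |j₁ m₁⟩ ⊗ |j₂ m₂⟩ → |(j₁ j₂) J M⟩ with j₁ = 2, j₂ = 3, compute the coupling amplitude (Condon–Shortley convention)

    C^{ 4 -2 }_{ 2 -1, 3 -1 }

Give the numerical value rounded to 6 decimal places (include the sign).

triangle: 1!*3!*5!/10! = 720/3628800
(j±m)!: 1!*3!*2!*4!*2!*6! = 414720
prefactor² = (2J+1)*Δ*N² = 5184/7
  k=0: +1/(0!*1!*3!*2!*0!*3!) = 1/72
  k=1: −1/(1!*0!*2!*1!*1!*4!) = -1/48
Σ = -1/144  ⇒  CG² = 5184/7*(-1/144)² = 1/28
CG = −√(1/28) = -0.188982

-0.188982  (= −√(1/28))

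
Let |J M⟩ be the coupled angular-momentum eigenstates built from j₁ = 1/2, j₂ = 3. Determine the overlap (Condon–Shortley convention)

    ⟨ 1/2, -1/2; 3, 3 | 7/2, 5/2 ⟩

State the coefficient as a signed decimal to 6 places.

triangle: 0!*1!*6!/8! = 720/40320
(j±m)!: 0!*1!*6!*0!*6!*1! = 518400
prefactor² = (2J+1)*Δ*N² = 518400/7
  k=0: +1/(0!*0!*1!*6!*0!*0!) = 1/720
Σ = 1/720  ⇒  CG² = 518400/7*1/720² = 1/7
CG = +√(1/7) = +0.377964

+√(1/7) = +0.377964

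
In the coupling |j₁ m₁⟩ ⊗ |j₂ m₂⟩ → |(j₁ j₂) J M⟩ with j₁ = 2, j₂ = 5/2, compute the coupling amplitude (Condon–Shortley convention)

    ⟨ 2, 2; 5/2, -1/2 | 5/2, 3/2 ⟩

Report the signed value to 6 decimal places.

triangle: 2!·2!·3!/8! = 24/40320
(j±m)!: 4!·0!·2!·3!·4!·1! = 6912
prefactor² = (2J+1)·Δ·N² = 864/35
  k=0: +1/(0!·2!·0!·2!·2!·1!) = 1/8
Σ = 1/8  ⇒  CG² = 864/35·1/8² = 27/70
CG = +√(27/70) = +0.621059

+0.621059  (= +√(27/70))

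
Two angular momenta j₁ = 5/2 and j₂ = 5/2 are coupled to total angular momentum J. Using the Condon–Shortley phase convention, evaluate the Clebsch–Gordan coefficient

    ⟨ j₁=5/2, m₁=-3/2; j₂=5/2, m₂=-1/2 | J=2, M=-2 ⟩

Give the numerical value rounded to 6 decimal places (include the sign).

+0.566947  (= +√(9/28))

j₁+j₂−J=3  J+j₁−j₂=2  J−j₁+j₂=2  j₁+j₂+J+1=8
(j₁±m₁, j₂±m₂, J±M) = (1,4,2,3,0,4)
P² = 144/7
sum k=2..2:
  [2] +1/8 = 1/8
S = 1/8
C² = P²·S² = 9/28 ; C = +0.566947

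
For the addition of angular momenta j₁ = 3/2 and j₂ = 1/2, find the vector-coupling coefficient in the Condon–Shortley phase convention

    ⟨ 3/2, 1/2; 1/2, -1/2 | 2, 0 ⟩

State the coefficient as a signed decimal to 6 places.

j₁+j₂−J=0  J+j₁−j₂=3  J−j₁+j₂=1  j₁+j₂+J+1=5
(j₁±m₁, j₂±m₂, J±M) = (2,1,0,1,2,2)
P² = 2
sum k=0..0:
  [0] +1/2 = 1/2
S = 1/2
C² = P²·S² = 1/2 ; C = +0.707107

+0.707107  (= +√(1/2))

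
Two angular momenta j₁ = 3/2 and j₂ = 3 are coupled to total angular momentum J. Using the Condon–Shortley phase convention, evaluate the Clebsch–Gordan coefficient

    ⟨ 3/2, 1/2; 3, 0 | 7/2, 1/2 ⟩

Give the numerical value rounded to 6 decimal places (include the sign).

+0.308607  (= +√(2/21))

triangle: 1!·2!·5!/9! = 240/362880
(j±m)!: 2!·1!·3!·3!·4!·3! = 10368
prefactor² = (2J+1)·Δ·N² = 384/7
  k=0: +1/(0!·1!·1!·3!·1!·2!) = 1/12
  k=1: −1/(1!·0!·0!·2!·2!·3!) = -1/24
Σ = 1/24  ⇒  CG² = 384/7·1/24² = 2/21
CG = +√(2/21) = +0.308607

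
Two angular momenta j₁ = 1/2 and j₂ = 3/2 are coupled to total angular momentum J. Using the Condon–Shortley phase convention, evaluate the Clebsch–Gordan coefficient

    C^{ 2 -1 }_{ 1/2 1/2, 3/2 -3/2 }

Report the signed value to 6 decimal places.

√[5·0!1!3!/5! · 1!0!0!3!1!3!] = √(9)
  +(−1)^0/∏(0,0,0,0,1,3)! = 1/6  (running 1/6)
⟨..|..⟩ = √(9)·(1/6) = +0.500000

+√(1/4) ≈ +0.500000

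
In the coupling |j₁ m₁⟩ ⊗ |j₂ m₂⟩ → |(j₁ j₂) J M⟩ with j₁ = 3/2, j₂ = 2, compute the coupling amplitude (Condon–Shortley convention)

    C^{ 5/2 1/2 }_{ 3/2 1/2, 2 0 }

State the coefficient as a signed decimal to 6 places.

+√(3/35) = +0.292770

j₁+j₂−J=1  J+j₁−j₂=2  J−j₁+j₂=3  j₁+j₂+J+1=7
(j₁±m₁, j₂±m₂, J±M) = (2,1,2,2,3,2)
P² = 48/35
sum k=0..1:
  [0] +1/2 = 1/2
  [1] −1/4 = -1/4
S = 1/4
C² = P²·S² = 3/35 ; C = +0.292770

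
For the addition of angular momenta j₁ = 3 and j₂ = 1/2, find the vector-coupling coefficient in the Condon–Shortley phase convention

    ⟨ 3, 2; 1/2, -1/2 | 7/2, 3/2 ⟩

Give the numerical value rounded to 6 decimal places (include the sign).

+√(2/7) ≈ +0.534522

triangle: 0!×6!×1!/8! = 720/40320
(j±m)!: 5!×1!×0!×1!×5!×2! = 28800
prefactor² = (2J+1)×Δ×N² = 28800/7
  k=0: +1/(0!×0!×1!×0!×5!×1!) = 1/120
Σ = 1/120  ⇒  CG² = 28800/7×1/120² = 2/7
CG = +√(2/7) = +0.534522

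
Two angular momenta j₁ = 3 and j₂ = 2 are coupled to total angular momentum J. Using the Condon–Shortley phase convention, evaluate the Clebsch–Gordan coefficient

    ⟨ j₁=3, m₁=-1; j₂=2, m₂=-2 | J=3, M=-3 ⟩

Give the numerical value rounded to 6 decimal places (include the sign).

+√(1/6) = +0.408248

j₁+j₂−J=2  J+j₁−j₂=4  J−j₁+j₂=2  j₁+j₂+J+1=9
(j₁±m₁, j₂±m₂, J±M) = (2,4,0,4,0,6)
P² = 1536
sum k=0..0:
  [0] +1/96 = 1/96
S = 1/96
C² = P²·S² = 1/6 ; C = +0.408248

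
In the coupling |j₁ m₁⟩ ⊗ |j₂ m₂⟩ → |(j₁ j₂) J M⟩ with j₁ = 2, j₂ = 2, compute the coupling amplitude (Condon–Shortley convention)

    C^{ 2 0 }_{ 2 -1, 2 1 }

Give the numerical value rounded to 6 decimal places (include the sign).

j₁+j₂−J=2  J+j₁−j₂=2  J−j₁+j₂=2  j₁+j₂+J+1=7
(j₁±m₁, j₂±m₂, J±M) = (1,3,3,1,2,2)
P² = 8/7
sum k=1..2:
  [1] −1/4 = -1/4
  [2] +1/2 = 1/2
S = 1/4
C² = P²·S² = 1/14 ; C = +0.267261

+0.267261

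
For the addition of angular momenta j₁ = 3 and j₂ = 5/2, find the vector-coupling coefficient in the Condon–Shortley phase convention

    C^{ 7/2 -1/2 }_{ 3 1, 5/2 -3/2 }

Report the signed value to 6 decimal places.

+√(8/63) ≈ +0.356348

j₁+j₂−J=2  J+j₁−j₂=4  J−j₁+j₂=3  j₁+j₂+J+1=10
(j₁±m₁, j₂±m₂, J±M) = (4,2,1,4,3,4)
P² = 18432/175
sum k=0..1:
  [0] +1/16 = 1/16
  [1] −1/36 = -1/36
S = 5/144
C² = P²·S² = 8/63 ; C = +0.356348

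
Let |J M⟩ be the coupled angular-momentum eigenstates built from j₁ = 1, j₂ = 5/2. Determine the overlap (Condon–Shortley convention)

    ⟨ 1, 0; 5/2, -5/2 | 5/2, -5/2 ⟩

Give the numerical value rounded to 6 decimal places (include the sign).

+0.845154

triangle: 1!×1!×4!/7! = 24/5040
(j±m)!: 1!×1!×0!×5!×0!×5! = 14400
prefactor² = (2J+1)×Δ×N² = 2880/7
  k=0: +1/(0!×1!×1!×0!×0!×4!) = 1/24
Σ = 1/24  ⇒  CG² = 2880/7×1/24² = 5/7
CG = +√(5/7) = +0.845154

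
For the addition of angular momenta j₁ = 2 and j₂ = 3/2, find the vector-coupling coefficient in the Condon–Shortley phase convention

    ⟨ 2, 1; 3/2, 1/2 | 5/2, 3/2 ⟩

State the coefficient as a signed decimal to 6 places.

+0.169031

triangle: 1!*3!*2!/7! = 12/5040
(j±m)!: 3!*1!*2!*1!*4!*1! = 288
prefactor² = (2J+1)*Δ*N² = 144/35
  k=0: +1/(0!*1!*1!*2!*2!*0!) = 1/4
  k=1: −1/(1!*0!*0!*1!*3!*1!) = -1/6
Σ = 1/12  ⇒  CG² = 144/35*1/12² = 1/35
CG = +√(1/35) = +0.169031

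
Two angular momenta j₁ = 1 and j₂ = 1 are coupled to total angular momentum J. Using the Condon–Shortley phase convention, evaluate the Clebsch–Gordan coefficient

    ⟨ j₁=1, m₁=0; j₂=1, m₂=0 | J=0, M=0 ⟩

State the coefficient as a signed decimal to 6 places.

j₁+j₂−J=2  J+j₁−j₂=0  J−j₁+j₂=0  j₁+j₂+J+1=3
(j₁±m₁, j₂±m₂, J±M) = (1,1,1,1,0,0)
P² = 1/3
sum k=1..1:
  [1] −1/1 = -1
S = -1
C² = P²·S² = 1/3 ; C = -0.577350

−√(1/3) ≈ -0.577350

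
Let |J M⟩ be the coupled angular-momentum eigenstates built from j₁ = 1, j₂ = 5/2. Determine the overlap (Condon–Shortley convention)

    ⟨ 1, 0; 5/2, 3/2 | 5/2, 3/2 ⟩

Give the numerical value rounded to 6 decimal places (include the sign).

√[6·1!1!4!/7! · 1!1!4!1!4!1!] = √(576/35)
  +(−1)^0/∏(0,1,1,4,0,0)! = 1/24  (running 1/24)
  +(−1)^1/∏(1,0,0,3,1,1)! = -1/6  (running -1/8)
⟨..|..⟩ = √(576/35)·(-1/8) = -0.507093

-0.507093  (= −√(9/35))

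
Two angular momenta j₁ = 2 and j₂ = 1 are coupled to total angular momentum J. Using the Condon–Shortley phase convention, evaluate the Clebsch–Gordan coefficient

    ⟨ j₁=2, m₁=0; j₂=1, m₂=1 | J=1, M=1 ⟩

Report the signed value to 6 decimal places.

triangle: 2!*2!*0!/5! = 4/120
(j±m)!: 2!*2!*2!*0!*2!*0! = 16
prefactor² = (2J+1)*Δ*N² = 8/5
  k=2: +1/(2!*0!*0!*0!*2!*0!) = 1/4
Σ = 1/4  ⇒  CG² = 8/5*1/4² = 1/10
CG = +√(1/10) = +0.316228

+0.316228  (= +√(1/10))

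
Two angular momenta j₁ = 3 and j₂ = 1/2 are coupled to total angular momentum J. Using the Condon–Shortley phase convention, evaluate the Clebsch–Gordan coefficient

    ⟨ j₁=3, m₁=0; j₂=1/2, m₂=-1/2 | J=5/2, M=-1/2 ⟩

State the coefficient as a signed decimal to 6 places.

+0.654654  (= +√(3/7))

√[6·1!5!0!/7! · 3!3!0!1!2!3!] = √(432/7)
  +(−1)^0/∏(0,1,3,0,2,0)! = 1/12  (running 1/12)
⟨..|..⟩ = √(432/7)·(1/12) = +0.654654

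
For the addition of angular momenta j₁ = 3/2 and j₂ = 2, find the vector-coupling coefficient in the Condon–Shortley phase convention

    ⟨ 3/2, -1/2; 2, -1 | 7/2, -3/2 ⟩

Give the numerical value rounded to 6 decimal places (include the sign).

+√(4/7) = +0.755929

√[8·0!3!4!/8! · 1!2!1!3!2!5!] = √(576/7)
  +(−1)^0/∏(0,0,2,1,1,3)! = 1/12  (running 1/12)
⟨..|..⟩ = √(576/7)·(1/12) = +0.755929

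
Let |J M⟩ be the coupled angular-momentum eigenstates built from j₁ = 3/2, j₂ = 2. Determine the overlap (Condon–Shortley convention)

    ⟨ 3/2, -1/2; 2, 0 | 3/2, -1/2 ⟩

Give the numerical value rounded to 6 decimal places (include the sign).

−√(1/5) ≈ -0.447214

triangle: 2!*1!*2!/6! = 4/720
(j±m)!: 1!*2!*2!*2!*1!*2! = 16
prefactor² = (2J+1)*Δ*N² = 16/45
  k=1: −1/(1!*1!*1!*1!*0!*1!) = -1
  k=2: +1/(2!*0!*0!*0!*1!*2!) = 1/4
Σ = -3/4  ⇒  CG² = 16/45*(-3/4)² = 1/5
CG = −√(1/5) = -0.447214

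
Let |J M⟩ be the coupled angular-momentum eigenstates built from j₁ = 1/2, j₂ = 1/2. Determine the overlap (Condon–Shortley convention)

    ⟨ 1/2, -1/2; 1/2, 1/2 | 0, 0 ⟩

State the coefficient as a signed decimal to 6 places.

−√(1/2) = -0.707107

triangle: 1!·0!·0!/2! = 1/2
(j±m)!: 0!·1!·1!·0!·0!·0! = 1
prefactor² = (2J+1)·Δ·N² = 1/2
  k=1: −1/(1!·0!·0!·0!·0!·0!) = -1
Σ = -1  ⇒  CG² = 1/2·(-1)² = 1/2
CG = −√(1/2) = -0.707107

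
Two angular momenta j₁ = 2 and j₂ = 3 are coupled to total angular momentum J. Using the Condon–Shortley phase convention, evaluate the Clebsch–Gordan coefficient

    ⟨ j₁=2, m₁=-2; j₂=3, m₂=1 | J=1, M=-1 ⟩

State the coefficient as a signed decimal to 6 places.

j₁+j₂−J=4  J+j₁−j₂=0  J−j₁+j₂=2  j₁+j₂+J+1=7
(j₁±m₁, j₂±m₂, J±M) = (0,4,4,2,0,2)
P² = 2304/35
sum k=4..4:
  [4] +1/48 = 1/48
S = 1/48
C² = P²·S² = 1/35 ; C = +0.169031

+√(1/35) = +0.169031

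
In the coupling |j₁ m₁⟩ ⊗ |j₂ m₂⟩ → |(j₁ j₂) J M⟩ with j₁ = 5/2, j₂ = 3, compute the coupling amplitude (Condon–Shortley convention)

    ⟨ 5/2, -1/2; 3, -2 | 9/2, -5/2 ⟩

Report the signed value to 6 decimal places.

j₁+j₂−J=1  J+j₁−j₂=4  J−j₁+j₂=5  j₁+j₂+J+1=11
(j₁±m₁, j₂±m₂, J±M) = (2,3,1,5,2,7)
P² = 115200/11
sum k=0..1:
  [0] +1/144 = 1/144
  [1] −1/480 = -1/480
S = 7/1440
C² = P²·S² = 49/198 ; C = +0.497468

+√(49/198) = +0.497468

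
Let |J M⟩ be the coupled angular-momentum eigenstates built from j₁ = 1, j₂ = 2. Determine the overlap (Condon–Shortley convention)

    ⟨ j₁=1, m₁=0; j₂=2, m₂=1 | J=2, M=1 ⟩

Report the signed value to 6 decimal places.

j₁+j₂−J=1  J+j₁−j₂=1  J−j₁+j₂=3  j₁+j₂+J+1=6
(j₁±m₁, j₂±m₂, J±M) = (1,1,3,1,3,1)
P² = 3/2
sum k=0..1:
  [0] +1/6 = 1/6
  [1] −1/2 = -1/2
S = -1/3
C² = P²·S² = 1/6 ; C = -0.408248

-0.408248  (= −√(1/6))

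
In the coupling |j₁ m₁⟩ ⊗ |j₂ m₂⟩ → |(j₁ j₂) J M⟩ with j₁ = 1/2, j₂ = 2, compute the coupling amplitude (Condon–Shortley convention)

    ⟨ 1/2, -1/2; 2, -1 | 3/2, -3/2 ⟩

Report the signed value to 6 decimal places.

√[4·1!0!3!/5! · 0!1!1!3!0!3!] = √(36/5)
  +(−1)^1/∏(1,0,0,0,0,3)! = -1/6  (running -1/6)
⟨..|..⟩ = √(36/5)·(-1/6) = -0.447214

−√(1/5) = -0.447214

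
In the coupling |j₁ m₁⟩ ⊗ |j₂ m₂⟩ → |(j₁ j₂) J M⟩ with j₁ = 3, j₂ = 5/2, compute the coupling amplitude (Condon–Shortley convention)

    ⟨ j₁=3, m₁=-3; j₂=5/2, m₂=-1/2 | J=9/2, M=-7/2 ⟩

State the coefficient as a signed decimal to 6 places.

-0.696311

j₁+j₂−J=1  J+j₁−j₂=5  J−j₁+j₂=4  j₁+j₂+J+1=11
(j₁±m₁, j₂±m₂, J±M) = (0,6,2,3,1,8)
P² = 2764800/11
sum k=1..1:
  [1] −1/720 = -1/720
S = -1/720
C² = P²·S² = 16/33 ; C = -0.696311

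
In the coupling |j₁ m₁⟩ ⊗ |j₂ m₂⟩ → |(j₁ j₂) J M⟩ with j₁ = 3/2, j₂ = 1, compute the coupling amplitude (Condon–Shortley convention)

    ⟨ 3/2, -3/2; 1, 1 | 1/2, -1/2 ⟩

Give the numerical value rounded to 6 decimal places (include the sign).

triangle: 2!*1!*0!/4! = 2/24
(j±m)!: 0!*3!*2!*0!*0!*1! = 12
prefactor² = (2J+1)*Δ*N² = 2
  k=2: +1/(2!*0!*1!*0!*0!*0!) = 1/2
Σ = 1/2  ⇒  CG² = 2*1/2² = 1/2
CG = +√(1/2) = +0.707107

+√(1/2) = +0.707107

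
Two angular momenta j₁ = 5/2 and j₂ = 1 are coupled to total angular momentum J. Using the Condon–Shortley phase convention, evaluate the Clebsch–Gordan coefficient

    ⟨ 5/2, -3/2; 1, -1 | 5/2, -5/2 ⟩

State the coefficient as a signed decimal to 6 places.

√[6·1!4!1!/7! · 1!4!0!2!0!5!] = √(1152/7)
  +(−1)^0/∏(0,1,4,0,0,1)! = 1/24  (running 1/24)
⟨..|..⟩ = √(1152/7)·(1/24) = +0.534522

+√(2/7) ≈ +0.534522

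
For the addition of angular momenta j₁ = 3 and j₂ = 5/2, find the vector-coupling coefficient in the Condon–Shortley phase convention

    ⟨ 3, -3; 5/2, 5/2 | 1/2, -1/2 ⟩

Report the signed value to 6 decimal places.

-0.534522

j₁+j₂−J=5  J+j₁−j₂=1  J−j₁+j₂=0  j₁+j₂+J+1=7
(j₁±m₁, j₂±m₂, J±M) = (0,6,5,0,0,1)
P² = 28800/7
sum k=5..5:
  [5] −1/120 = -1/120
S = -1/120
C² = P²·S² = 2/7 ; C = -0.534522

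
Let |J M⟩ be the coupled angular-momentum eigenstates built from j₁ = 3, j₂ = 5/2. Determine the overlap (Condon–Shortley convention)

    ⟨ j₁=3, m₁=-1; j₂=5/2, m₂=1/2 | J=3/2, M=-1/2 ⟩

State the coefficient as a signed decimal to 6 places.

j₁+j₂−J=4  J+j₁−j₂=2  J−j₁+j₂=1  j₁+j₂+J+1=8
(j₁±m₁, j₂±m₂, J±M) = (2,4,3,2,1,2)
P² = 192/35
sum k=2..3:
  [2] +1/8 = 1/8
  [3] −1/6 = -1/6
S = -1/24
C² = P²·S² = 1/105 ; C = -0.097590

-0.097590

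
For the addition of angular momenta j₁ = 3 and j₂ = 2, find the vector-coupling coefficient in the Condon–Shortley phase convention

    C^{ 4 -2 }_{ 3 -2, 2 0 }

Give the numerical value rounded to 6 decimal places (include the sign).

triangle: 1!*5!*3!/10! = 720/3628800
(j±m)!: 1!*5!*2!*2!*2!*6! = 691200
prefactor² = (2J+1)*Δ*N² = 8640/7
  k=0: +1/(0!*1!*5!*2!*0!*1!) = 1/240
  k=1: −1/(1!*0!*4!*1!*1!*2!) = -1/48
Σ = -1/60  ⇒  CG² = 8640/7*(-1/60)² = 12/35
CG = −√(12/35) = -0.585540

−√(12/35) ≈ -0.585540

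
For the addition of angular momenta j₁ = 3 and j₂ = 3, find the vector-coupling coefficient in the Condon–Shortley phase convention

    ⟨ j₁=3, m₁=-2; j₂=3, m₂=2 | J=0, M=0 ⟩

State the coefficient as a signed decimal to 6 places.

√[1·6!0!0!/7! · 1!5!5!1!0!0!] = √(14400/7)
  +(−1)^5/∏(5,1,0,0,0,0)! = -1/120  (running -1/120)
⟨..|..⟩ = √(14400/7)·(-1/120) = -0.377964

−√(1/7) ≈ -0.377964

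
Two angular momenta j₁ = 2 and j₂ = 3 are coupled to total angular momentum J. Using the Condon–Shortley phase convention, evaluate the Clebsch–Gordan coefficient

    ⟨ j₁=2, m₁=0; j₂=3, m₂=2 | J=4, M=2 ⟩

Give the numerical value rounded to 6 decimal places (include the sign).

√[9·1!3!5!/10! · 2!2!5!1!6!2!] = √(8640/7)
  +(−1)^0/∏(0,1,2,5,1,0)! = 1/240  (running 1/240)
  +(−1)^1/∏(1,0,1,4,2,1)! = -1/48  (running -1/60)
⟨..|..⟩ = √(8640/7)·(-1/60) = -0.585540

-0.585540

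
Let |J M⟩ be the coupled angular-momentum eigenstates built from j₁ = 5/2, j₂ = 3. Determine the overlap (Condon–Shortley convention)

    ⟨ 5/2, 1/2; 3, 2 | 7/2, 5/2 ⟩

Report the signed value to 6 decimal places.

−√(2/63) = -0.178174

triangle: 2!·3!·4!/10! = 288/3628800
(j±m)!: 3!·2!·5!·1!·6!·1! = 1036800
prefactor² = (2J+1)·Δ·N² = 4608/7
  k=1: −1/(1!·1!·1!·4!·2!·0!) = -1/48
  k=2: +1/(2!·0!·0!·3!·3!·1!) = 1/72
Σ = -1/144  ⇒  CG² = 4608/7·(-1/144)² = 2/63
CG = −√(2/63) = -0.178174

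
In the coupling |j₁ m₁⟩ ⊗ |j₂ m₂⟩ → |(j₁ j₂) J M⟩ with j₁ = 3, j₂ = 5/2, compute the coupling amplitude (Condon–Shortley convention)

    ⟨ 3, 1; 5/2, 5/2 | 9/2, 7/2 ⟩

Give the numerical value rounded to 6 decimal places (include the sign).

√[10·1!5!4!/11! · 4!2!5!0!8!1!] = √(1843200/11)
  +(−1)^1/∏(1,0,1,4,4,0)! = -1/576  (running -1/576)
⟨..|..⟩ = √(1843200/11)·(-1/576) = -0.710669

-0.710669  (= −√(50/99))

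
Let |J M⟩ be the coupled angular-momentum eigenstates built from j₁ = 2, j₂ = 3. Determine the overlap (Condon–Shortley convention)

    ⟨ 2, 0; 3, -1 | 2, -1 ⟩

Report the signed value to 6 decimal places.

-0.377964  (= −√(1/7))

√[5·3!1!3!/8! · 2!2!2!4!1!3!] = √(36/7)
  +(−1)^1/∏(1,2,1,1,0,2)! = -1/4  (running -1/4)
  +(−1)^2/∏(2,1,0,0,1,3)! = 1/12  (running -1/6)
⟨..|..⟩ = √(36/7)·(-1/6) = -0.377964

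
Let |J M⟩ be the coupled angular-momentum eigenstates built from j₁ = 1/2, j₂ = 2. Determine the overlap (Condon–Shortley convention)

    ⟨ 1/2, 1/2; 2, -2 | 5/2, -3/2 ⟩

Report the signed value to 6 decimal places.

√[6·0!1!4!/6! · 1!0!0!4!1!4!] = √(576/5)
  +(−1)^0/∏(0,0,0,0,1,4)! = 1/24  (running 1/24)
⟨..|..⟩ = √(576/5)·(1/24) = +0.447214

+0.447214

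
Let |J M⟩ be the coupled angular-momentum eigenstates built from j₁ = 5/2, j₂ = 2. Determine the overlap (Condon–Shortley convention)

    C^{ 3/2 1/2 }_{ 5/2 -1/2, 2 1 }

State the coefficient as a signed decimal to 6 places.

j₁+j₂−J=3  J+j₁−j₂=2  J−j₁+j₂=1  j₁+j₂+J+1=7
(j₁±m₁, j₂±m₂, J±M) = (2,3,3,1,2,1)
P² = 48/35
sum k=2..3:
  [2] +1/2 = 1/2
  [3] −1/12 = -1/12
S = 5/12
C² = P²·S² = 5/21 ; C = +0.487950

+0.487950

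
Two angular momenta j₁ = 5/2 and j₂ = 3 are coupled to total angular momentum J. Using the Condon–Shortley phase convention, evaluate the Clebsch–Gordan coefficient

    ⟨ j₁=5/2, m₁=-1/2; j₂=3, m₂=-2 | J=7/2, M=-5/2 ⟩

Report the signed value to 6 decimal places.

√[8·2!3!4!/10! · 2!3!1!5!1!6!] = √(4608/7)
  +(−1)^0/∏(0,2,3,1,0,3)! = 1/72  (running 1/72)
  +(−1)^1/∏(1,1,2,0,1,4)! = -1/48  (running -1/144)
⟨..|..⟩ = √(4608/7)·(-1/144) = -0.178174

-0.178174  (= −√(2/63))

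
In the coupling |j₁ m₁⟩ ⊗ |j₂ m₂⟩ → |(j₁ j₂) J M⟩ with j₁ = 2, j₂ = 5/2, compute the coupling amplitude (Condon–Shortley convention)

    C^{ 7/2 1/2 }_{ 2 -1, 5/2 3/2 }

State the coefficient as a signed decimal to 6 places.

triangle: 1!*3!*4!/9! = 144/362880
(j±m)!: 1!*3!*4!*1!*4!*3! = 20736
prefactor² = (2J+1)*Δ*N² = 2304/35
  k=0: +1/(0!*1!*3!*4!*0!*0!) = 1/144
  k=1: −1/(1!*0!*2!*3!*1!*1!) = -1/12
Σ = -11/144  ⇒  CG² = 2304/35*(-11/144)² = 121/315
CG = −√(121/315) = -0.619780

−√(121/315) ≈ -0.619780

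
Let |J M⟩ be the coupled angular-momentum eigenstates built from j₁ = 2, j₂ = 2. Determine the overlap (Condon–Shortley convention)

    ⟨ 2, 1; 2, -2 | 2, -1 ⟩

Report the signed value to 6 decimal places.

+0.654654  (= +√(3/7))

√[5·2!2!2!/7! · 3!1!0!4!1!3!] = √(48/7)
  +(−1)^0/∏(0,2,1,0,1,2)! = 1/4  (running 1/4)
⟨..|..⟩ = √(48/7)·(1/4) = +0.654654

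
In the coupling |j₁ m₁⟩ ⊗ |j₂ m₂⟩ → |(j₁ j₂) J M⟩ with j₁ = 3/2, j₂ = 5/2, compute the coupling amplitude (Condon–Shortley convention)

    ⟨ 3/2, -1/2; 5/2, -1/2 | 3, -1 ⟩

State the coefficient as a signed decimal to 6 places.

−√(1/60) ≈ -0.129099

√[7·1!2!4!/8! · 1!2!2!3!2!4!] = √(48/5)
  +(−1)^0/∏(0,1,2,2,0,2)! = 1/8  (running 1/8)
  +(−1)^1/∏(1,0,1,1,1,3)! = -1/6  (running -1/24)
⟨..|..⟩ = √(48/5)·(-1/24) = -0.129099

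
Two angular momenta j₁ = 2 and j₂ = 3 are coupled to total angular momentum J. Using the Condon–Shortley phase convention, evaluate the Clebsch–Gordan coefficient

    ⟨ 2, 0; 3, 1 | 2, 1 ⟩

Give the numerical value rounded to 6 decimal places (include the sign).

√[5·3!1!3!/8! · 2!2!4!2!3!1!] = √(36/7)
  +(−1)^1/∏(1,2,1,3,0,0)! = -1/12  (running -1/12)
  +(−1)^2/∏(2,1,0,2,1,1)! = 1/4  (running 1/6)
⟨..|..⟩ = √(36/7)·(1/6) = +0.377964

+√(1/7) ≈ +0.377964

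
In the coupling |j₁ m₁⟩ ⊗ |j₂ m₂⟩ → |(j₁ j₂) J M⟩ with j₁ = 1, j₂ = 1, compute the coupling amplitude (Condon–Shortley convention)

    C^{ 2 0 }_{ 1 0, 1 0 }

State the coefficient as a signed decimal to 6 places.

√[5·0!2!2!/5! · 1!1!1!1!2!2!] = √(2/3)
  +(−1)^0/∏(0,0,1,1,1,1)! = 1  (running 1)
⟨..|..⟩ = √(2/3)·(1) = +0.816497

+√(2/3) = +0.816497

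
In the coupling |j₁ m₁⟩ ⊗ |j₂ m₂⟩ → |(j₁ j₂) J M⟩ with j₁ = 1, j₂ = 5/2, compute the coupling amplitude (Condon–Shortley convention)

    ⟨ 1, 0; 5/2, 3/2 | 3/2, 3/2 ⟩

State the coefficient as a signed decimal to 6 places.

−√(4/15) = -0.516398

j₁+j₂−J=2  J+j₁−j₂=0  J−j₁+j₂=3  j₁+j₂+J+1=6
(j₁±m₁, j₂±m₂, J±M) = (1,1,4,1,3,0)
P² = 48/5
sum k=1..1:
  [1] −1/6 = -1/6
S = -1/6
C² = P²·S² = 4/15 ; C = -0.516398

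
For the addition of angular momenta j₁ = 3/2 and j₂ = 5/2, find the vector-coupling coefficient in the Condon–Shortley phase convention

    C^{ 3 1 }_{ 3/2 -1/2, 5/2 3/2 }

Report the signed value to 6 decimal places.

√[7·1!2!4!/8! · 1!2!4!1!4!2!] = √(96/5)
  +(−1)^0/∏(0,1,2,4,0,0)! = 1/48  (running 1/48)
  +(−1)^1/∏(1,0,1,3,1,1)! = -1/6  (running -7/48)
⟨..|..⟩ = √(96/5)·(-7/48) = -0.639010

−√(49/120) = -0.639010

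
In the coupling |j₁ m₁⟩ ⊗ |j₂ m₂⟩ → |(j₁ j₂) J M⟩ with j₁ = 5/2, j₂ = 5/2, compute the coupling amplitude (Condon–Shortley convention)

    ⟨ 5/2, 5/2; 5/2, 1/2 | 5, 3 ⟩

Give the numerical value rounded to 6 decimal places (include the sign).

j₁+j₂−J=0  J+j₁−j₂=5  J−j₁+j₂=5  j₁+j₂+J+1=11
(j₁±m₁, j₂±m₂, J±M) = (5,0,3,2,8,2)
P² = 460800
sum k=0..0:
  [0] +1/1440 = 1/1440
S = 1/1440
C² = P²·S² = 2/9 ; C = +0.471405

+√(2/9) = +0.471405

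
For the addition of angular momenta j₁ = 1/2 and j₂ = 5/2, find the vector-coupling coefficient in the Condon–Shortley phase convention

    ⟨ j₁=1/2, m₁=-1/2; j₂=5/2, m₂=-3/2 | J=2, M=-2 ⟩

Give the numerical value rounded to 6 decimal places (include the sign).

-0.408248  (= −√(1/6))

j₁+j₂−J=1  J+j₁−j₂=0  J−j₁+j₂=4  j₁+j₂+J+1=6
(j₁±m₁, j₂±m₂, J±M) = (0,1,1,4,0,4)
P² = 96
sum k=1..1:
  [1] −1/24 = -1/24
S = -1/24
C² = P²·S² = 1/6 ; C = -0.408248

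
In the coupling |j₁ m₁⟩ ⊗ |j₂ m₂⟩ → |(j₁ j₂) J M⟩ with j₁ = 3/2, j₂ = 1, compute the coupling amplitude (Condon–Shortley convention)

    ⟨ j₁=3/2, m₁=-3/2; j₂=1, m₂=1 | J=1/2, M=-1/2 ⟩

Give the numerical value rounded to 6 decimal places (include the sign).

+√(1/2) = +0.707107

triangle: 2!*1!*0!/4! = 2/24
(j±m)!: 0!*3!*2!*0!*0!*1! = 12
prefactor² = (2J+1)*Δ*N² = 2
  k=2: +1/(2!*0!*1!*0!*0!*0!) = 1/2
Σ = 1/2  ⇒  CG² = 2*1/2² = 1/2
CG = +√(1/2) = +0.707107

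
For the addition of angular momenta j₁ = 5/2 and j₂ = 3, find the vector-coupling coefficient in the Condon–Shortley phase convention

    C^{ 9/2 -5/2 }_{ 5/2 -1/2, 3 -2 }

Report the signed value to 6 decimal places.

+0.497468  (= +√(49/198))

j₁+j₂−J=1  J+j₁−j₂=4  J−j₁+j₂=5  j₁+j₂+J+1=11
(j₁±m₁, j₂±m₂, J±M) = (2,3,1,5,2,7)
P² = 115200/11
sum k=0..1:
  [0] +1/144 = 1/144
  [1] −1/480 = -1/480
S = 7/1440
C² = P²·S² = 49/198 ; C = +0.497468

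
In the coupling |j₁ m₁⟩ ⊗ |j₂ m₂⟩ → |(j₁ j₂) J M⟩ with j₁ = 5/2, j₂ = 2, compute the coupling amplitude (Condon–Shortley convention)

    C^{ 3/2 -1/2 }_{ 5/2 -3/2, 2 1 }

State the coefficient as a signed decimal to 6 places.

j₁+j₂−J=3  J+j₁−j₂=2  J−j₁+j₂=1  j₁+j₂+J+1=7
(j₁±m₁, j₂±m₂, J±M) = (1,4,3,1,1,2)
P² = 96/35
sum k=2..3:
  [2] +1/4 = 1/4
  [3] −1/6 = -1/6
S = 1/12
C² = P²·S² = 2/105 ; C = +0.138013

+0.138013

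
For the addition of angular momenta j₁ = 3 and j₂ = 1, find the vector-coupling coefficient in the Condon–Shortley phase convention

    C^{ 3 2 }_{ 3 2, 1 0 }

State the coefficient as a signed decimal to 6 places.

+√(1/3) ≈ +0.577350

triangle: 1!·5!·1!/8! = 120/40320
(j±m)!: 5!·1!·1!·1!·5!·1! = 14400
prefactor² = (2J+1)·Δ·N² = 300
  k=0: +1/(0!·1!·1!·1!·4!·0!) = 1/24
  k=1: −1/(1!·0!·0!·0!·5!·1!) = -1/120
Σ = 1/30  ⇒  CG² = 300·1/30² = 1/3
CG = +√(1/3) = +0.577350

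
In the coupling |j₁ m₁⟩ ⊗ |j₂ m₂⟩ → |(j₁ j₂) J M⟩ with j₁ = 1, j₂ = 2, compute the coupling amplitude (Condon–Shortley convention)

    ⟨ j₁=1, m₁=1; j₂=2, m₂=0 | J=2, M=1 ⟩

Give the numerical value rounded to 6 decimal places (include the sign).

triangle: 1!*1!*3!/6! = 6/720
(j±m)!: 2!*0!*2!*2!*3!*1! = 48
prefactor² = (2J+1)*Δ*N² = 2
  k=0: +1/(0!*1!*0!*2!*1!*1!) = 1/2
Σ = 1/2  ⇒  CG² = 2*1/2² = 1/2
CG = +√(1/2) = +0.707107

+√(1/2) ≈ +0.707107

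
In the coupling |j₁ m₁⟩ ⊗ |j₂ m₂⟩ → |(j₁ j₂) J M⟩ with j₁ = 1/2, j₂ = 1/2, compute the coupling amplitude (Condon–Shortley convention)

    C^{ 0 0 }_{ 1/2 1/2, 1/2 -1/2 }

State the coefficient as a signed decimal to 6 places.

√[1·1!0!0!/2! · 1!0!0!1!0!0!] = √(1/2)
  +(−1)^0/∏(0,1,0,0,0,0)! = 1  (running 1)
⟨..|..⟩ = √(1/2)·(1) = +0.707107

+0.707107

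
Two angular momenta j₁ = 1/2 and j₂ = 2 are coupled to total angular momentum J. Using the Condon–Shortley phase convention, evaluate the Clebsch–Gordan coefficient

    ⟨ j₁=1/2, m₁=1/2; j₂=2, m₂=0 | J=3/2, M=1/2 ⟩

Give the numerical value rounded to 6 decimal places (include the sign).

√[4·1!0!3!/5! · 1!0!2!2!2!1!] = √(8/5)
  +(−1)^0/∏(0,1,0,2,0,1)! = 1/2  (running 1/2)
⟨..|..⟩ = √(8/5)·(1/2) = +0.632456

+0.632456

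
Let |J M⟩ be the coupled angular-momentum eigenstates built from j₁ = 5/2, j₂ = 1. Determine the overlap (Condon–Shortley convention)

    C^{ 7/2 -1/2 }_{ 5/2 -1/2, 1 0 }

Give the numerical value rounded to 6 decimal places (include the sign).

triangle: 0!·5!·2!/8! = 240/40320
(j±m)!: 2!·3!·1!·1!·3!·4! = 1728
prefactor² = (2J+1)·Δ·N² = 576/7
  k=0: +1/(0!·0!·3!·1!·2!·1!) = 1/12
Σ = 1/12  ⇒  CG² = 576/7·1/12² = 4/7
CG = +√(4/7) = +0.755929

+√(4/7) ≈ +0.755929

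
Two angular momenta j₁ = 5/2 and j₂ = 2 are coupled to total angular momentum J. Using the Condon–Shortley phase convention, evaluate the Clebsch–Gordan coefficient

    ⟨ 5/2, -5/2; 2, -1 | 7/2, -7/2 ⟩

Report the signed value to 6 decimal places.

triangle: 1!×4!×3!/9! = 144/362880
(j±m)!: 0!×5!×1!×3!×0!×7! = 3628800
prefactor² = (2J+1)×Δ×N² = 11520
  k=1: −1/(1!×0!×4!×0!×0!×3!) = -1/144
Σ = -1/144  ⇒  CG² = 11520×(-1/144)² = 5/9
CG = −√(5/9) = -0.745356

-0.745356  (= −√(5/9))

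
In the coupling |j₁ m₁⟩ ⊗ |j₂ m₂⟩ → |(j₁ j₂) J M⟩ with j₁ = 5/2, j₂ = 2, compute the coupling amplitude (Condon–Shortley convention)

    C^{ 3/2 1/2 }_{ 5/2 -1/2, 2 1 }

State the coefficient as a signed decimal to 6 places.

√[4·3!2!1!/7! · 2!3!3!1!2!1!] = √(48/35)
  +(−1)^2/∏(2,1,1,1,1,0)! = 1/2  (running 1/2)
  +(−1)^3/∏(3,0,0,0,2,1)! = -1/12  (running 5/12)
⟨..|..⟩ = √(48/35)·(5/12) = +0.487950

+√(5/21) = +0.487950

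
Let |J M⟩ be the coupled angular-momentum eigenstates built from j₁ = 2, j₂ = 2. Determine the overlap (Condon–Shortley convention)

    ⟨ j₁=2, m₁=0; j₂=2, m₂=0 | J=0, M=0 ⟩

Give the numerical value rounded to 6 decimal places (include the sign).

+√(1/5) = +0.447214

√[1·4!0!0!/5! · 2!2!2!2!0!0!] = √(16/5)
  +(−1)^2/∏(2,2,0,0,0,0)! = 1/4  (running 1/4)
⟨..|..⟩ = √(16/5)·(1/4) = +0.447214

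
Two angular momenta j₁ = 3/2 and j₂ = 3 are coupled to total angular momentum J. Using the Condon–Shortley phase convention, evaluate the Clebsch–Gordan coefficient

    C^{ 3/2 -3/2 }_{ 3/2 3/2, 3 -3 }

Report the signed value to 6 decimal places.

triangle: 3!*0!*3!/7! = 36/5040
(j±m)!: 3!*0!*0!*6!*0!*3! = 25920
prefactor² = (2J+1)*Δ*N² = 5184/7
  k=0: +1/(0!*3!*0!*0!*0!*3!) = 1/36
Σ = 1/36  ⇒  CG² = 5184/7*1/36² = 4/7
CG = +√(4/7) = +0.755929

+0.755929  (= +√(4/7))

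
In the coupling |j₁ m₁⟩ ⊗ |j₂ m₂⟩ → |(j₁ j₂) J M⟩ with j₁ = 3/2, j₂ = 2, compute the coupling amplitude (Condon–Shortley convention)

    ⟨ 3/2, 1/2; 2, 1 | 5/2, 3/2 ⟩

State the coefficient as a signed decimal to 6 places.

-0.169031  (= −√(1/35))

j₁+j₂−J=1  J+j₁−j₂=2  J−j₁+j₂=3  j₁+j₂+J+1=7
(j₁±m₁, j₂±m₂, J±M) = (2,1,3,1,4,1)
P² = 144/35
sum k=0..1:
  [0] +1/6 = 1/6
  [1] −1/4 = -1/4
S = -1/12
C² = P²·S² = 1/35 ; C = -0.169031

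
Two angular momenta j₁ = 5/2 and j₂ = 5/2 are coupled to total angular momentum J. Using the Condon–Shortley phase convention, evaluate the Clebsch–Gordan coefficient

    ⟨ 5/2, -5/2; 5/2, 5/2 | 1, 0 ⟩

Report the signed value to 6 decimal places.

+0.597614

triangle: 4!·1!·1!/7! = 24/5040
(j±m)!: 0!·5!·5!·0!·1!·1! = 14400
prefactor² = (2J+1)·Δ·N² = 1440/7
  k=4: +1/(4!·0!·1!·1!·0!·0!) = 1/24
Σ = 1/24  ⇒  CG² = 1440/7·1/24² = 5/14
CG = +√(5/14) = +0.597614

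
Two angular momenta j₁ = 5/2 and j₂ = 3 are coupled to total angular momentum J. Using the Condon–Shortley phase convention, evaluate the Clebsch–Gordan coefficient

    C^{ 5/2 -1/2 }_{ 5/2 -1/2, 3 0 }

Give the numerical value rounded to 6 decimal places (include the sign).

triangle: 3!·2!·3!/9! = 72/362880
(j±m)!: 2!·3!·3!·3!·2!·3! = 5184
prefactor² = (2J+1)·Δ·N² = 216/35
  k=1: −1/(1!·2!·2!·2!·0!·1!) = -1/8
  k=2: +1/(2!·1!·1!·1!·1!·2!) = 1/4
  k=3: −1/(3!·0!·0!·0!·2!·3!) = -1/72
Σ = 1/9  ⇒  CG² = 216/35·1/9² = 8/105
CG = +√(8/105) = +0.276026

+√(8/105) ≈ +0.276026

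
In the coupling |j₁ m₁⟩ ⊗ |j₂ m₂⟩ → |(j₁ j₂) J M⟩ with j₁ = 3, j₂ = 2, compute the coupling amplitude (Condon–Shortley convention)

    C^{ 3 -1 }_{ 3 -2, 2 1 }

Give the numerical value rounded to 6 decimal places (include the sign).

√[7·2!4!2!/9! · 1!5!3!1!2!4!] = √(64)
  +(−1)^1/∏(1,1,4,2,0,0)! = -1/48  (running -1/48)
  +(−1)^2/∏(2,0,3,1,1,1)! = 1/12  (running 1/16)
⟨..|..⟩ = √(64)·(1/16) = +0.500000

+0.500000  (= +√(1/4))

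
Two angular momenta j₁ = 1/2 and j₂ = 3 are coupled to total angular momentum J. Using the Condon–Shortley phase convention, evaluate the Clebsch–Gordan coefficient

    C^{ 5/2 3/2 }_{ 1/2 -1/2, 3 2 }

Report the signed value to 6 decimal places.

−√(5/7) ≈ -0.845154

j₁+j₂−J=1  J+j₁−j₂=0  J−j₁+j₂=5  j₁+j₂+J+1=7
(j₁±m₁, j₂±m₂, J±M) = (0,1,5,1,4,1)
P² = 2880/7
sum k=1..1:
  [1] −1/24 = -1/24
S = -1/24
C² = P²·S² = 5/7 ; C = -0.845154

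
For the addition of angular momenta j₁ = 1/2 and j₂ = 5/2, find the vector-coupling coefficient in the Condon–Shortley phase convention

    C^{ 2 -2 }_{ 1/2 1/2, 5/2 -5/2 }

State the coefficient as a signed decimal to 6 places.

triangle: 1!·0!·4!/6! = 24/720
(j±m)!: 1!·0!·0!·5!·0!·4! = 2880
prefactor² = (2J+1)·Δ·N² = 480
  k=0: +1/(0!·1!·0!·0!·0!·4!) = 1/24
Σ = 1/24  ⇒  CG² = 480·1/24² = 5/6
CG = +√(5/6) = +0.912871

+0.912871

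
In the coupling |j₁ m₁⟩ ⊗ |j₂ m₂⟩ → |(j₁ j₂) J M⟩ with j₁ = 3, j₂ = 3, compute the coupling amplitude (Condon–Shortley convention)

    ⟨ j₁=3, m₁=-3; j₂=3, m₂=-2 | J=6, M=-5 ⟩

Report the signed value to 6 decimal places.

+0.707107  (= +√(1/2))

j₁+j₂−J=0  J+j₁−j₂=6  J−j₁+j₂=6  j₁+j₂+J+1=13
(j₁±m₁, j₂±m₂, J±M) = (0,6,1,5,1,11)
P² = 3732480000
sum k=0..0:
  [0] +1/86400 = 1/86400
S = 1/86400
C² = P²·S² = 1/2 ; C = +0.707107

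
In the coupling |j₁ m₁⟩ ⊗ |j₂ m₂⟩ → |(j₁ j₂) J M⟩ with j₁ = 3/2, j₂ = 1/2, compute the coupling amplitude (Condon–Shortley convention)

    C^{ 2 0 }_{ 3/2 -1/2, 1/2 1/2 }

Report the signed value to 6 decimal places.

√[5·0!3!1!/5! · 1!2!1!0!2!2!] = √(2)
  +(−1)^0/∏(0,0,2,1,1,0)! = 1/2  (running 1/2)
⟨..|..⟩ = √(2)·(1/2) = +0.707107

+0.707107  (= +√(1/2))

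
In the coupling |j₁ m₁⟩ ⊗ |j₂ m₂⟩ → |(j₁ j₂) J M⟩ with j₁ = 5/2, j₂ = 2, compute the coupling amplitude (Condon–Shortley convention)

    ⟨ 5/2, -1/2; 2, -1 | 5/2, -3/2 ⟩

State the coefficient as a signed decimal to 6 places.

−√(6/35) ≈ -0.414039

triangle: 2!×3!×2!/8! = 24/40320
(j±m)!: 2!×3!×1!×3!×1!×4! = 1728
prefactor² = (2J+1)×Δ×N² = 216/35
  k=0: +1/(0!×2!×3!×1!×0!×1!) = 1/12
  k=1: −1/(1!×1!×2!×0!×1!×2!) = -1/4
Σ = -1/6  ⇒  CG² = 216/35×(-1/6)² = 6/35
CG = −√(6/35) = -0.414039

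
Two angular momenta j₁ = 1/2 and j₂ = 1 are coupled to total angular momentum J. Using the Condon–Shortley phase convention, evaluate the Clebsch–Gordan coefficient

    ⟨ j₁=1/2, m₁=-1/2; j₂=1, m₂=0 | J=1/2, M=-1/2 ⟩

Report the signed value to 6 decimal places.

triangle: 1!·0!·1!/3! = 1/6
(j±m)!: 0!·1!·1!·1!·0!·1! = 1
prefactor² = (2J+1)·Δ·N² = 1/3
  k=1: −1/(1!·0!·0!·0!·0!·1!) = -1
Σ = -1  ⇒  CG² = 1/3·(-1)² = 1/3
CG = −√(1/3) = -0.577350

-0.577350  (= −√(1/3))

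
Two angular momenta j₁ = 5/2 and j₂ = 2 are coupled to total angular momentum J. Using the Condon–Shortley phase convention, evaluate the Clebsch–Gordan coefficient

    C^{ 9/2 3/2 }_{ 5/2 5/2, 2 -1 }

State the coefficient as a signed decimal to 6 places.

+0.218218  (= +√(1/21))

√[10·0!5!4!/10! · 5!0!1!3!6!3!] = √(172800/7)
  +(−1)^0/∏(0,0,0,1,5,3)! = 1/720  (running 1/720)
⟨..|..⟩ = √(172800/7)·(1/720) = +0.218218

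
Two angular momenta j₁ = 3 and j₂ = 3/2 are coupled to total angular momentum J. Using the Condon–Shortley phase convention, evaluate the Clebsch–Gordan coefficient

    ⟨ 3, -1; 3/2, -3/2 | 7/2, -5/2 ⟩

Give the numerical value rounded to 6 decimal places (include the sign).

+0.690066

triangle: 1!*5!*2!/9! = 240/362880
(j±m)!: 2!*4!*0!*3!*1!*6! = 207360
prefactor² = (2J+1)*Δ*N² = 7680/7
  k=0: +1/(0!*1!*4!*0!*1!*2!) = 1/48
Σ = 1/48  ⇒  CG² = 7680/7*1/48² = 10/21
CG = +√(10/21) = +0.690066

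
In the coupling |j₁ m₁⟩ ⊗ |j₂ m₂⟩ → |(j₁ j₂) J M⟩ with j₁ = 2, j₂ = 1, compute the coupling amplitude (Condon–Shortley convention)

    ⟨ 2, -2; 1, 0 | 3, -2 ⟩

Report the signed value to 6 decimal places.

+0.577350

triangle: 0!·4!·2!/7! = 48/5040
(j±m)!: 0!·4!·1!·1!·1!·5! = 2880
prefactor² = (2J+1)·Δ·N² = 192
  k=0: +1/(0!·0!·4!·1!·0!·1!) = 1/24
Σ = 1/24  ⇒  CG² = 192·1/24² = 1/3
CG = +√(1/3) = +0.577350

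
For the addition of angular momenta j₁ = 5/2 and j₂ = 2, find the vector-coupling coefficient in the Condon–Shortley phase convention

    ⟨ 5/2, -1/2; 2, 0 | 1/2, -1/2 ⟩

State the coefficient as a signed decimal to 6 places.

j₁+j₂−J=4  J+j₁−j₂=1  J−j₁+j₂=0  j₁+j₂+J+1=6
(j₁±m₁, j₂±m₂, J±M) = (2,3,2,2,0,1)
P² = 16/5
sum k=2..2:
  [2] +1/4 = 1/4
S = 1/4
C² = P²·S² = 1/5 ; C = +0.447214

+0.447214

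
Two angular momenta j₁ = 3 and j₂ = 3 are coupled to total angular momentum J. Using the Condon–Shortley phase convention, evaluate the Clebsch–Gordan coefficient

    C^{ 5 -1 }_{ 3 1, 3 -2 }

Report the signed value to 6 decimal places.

+√(9/28) ≈ +0.566947

j₁+j₂−J=1  J+j₁−j₂=5  J−j₁+j₂=5  j₁+j₂+J+1=12
(j₁±m₁, j₂±m₂, J±M) = (4,2,1,5,4,6)
P² = 230400/7
sum k=0..1:
  [0] +1/288 = 1/288
  [1] −1/2880 = -1/2880
S = 1/320
C² = P²·S² = 9/28 ; C = +0.566947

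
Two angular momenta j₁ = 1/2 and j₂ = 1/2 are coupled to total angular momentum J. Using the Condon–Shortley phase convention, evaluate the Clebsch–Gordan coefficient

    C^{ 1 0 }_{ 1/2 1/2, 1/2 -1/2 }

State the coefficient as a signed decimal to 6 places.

√[3·0!1!1!/3! · 1!0!0!1!1!1!] = √(1/2)
  +(−1)^0/∏(0,0,0,0,1,1)! = 1  (running 1)
⟨..|..⟩ = √(1/2)·(1) = +0.707107

+√(1/2) ≈ +0.707107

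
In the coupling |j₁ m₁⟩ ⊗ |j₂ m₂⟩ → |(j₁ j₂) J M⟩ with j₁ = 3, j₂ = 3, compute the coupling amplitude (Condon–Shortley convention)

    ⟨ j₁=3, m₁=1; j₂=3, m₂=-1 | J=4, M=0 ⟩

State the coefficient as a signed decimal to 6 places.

+0.080582  (= +√(1/154))

triangle: 2!·4!·4!/11! = 1152/39916800
(j±m)!: 4!·2!·2!·4!·4!·4! = 1327104
prefactor² = (2J+1)·Δ·N² = 663552/1925
  k=0: +1/(0!·2!·2!·2!·2!·2!) = 1/32
  k=1: −1/(1!·1!·1!·1!·3!·3!) = -1/36
  k=2: +1/(2!·0!·0!·0!·4!·4!) = 1/1152
Σ = 5/1152  ⇒  CG² = 663552/1925·5/1152² = 1/154
CG = +√(1/154) = +0.080582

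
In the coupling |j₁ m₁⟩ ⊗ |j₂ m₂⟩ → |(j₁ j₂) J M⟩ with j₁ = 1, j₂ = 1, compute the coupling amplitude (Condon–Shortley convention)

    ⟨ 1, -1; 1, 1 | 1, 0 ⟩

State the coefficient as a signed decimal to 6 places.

triangle: 1!*1!*1!/4! = 1/24
(j±m)!: 0!*2!*2!*0!*1!*1! = 4
prefactor² = (2J+1)*Δ*N² = 1/2
  k=1: −1/(1!*0!*1!*1!*0!*0!) = -1
Σ = -1  ⇒  CG² = 1/2*(-1)² = 1/2
CG = −√(1/2) = -0.707107

-0.707107  (= −√(1/2))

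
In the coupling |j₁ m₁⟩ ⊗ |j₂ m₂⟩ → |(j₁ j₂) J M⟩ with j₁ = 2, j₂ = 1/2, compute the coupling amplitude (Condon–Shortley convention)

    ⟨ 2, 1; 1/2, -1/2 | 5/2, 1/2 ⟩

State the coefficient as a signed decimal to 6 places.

triangle: 0!×4!×1!/6! = 24/720
(j±m)!: 3!×1!×0!×1!×3!×2! = 72
prefactor² = (2J+1)×Δ×N² = 72/5
  k=0: +1/(0!×0!×1!×0!×3!×1!) = 1/6
Σ = 1/6  ⇒  CG² = 72/5×1/6² = 2/5
CG = +√(2/5) = +0.632456

+0.632456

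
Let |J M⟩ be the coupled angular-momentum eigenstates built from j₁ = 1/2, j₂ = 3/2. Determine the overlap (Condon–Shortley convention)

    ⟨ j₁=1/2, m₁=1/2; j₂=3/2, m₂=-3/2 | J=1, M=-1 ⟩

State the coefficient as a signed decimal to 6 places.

+√(3/4) = +0.866025

triangle: 1!×0!×2!/4! = 2/24
(j±m)!: 1!×0!×0!×3!×0!×2! = 12
prefactor² = (2J+1)×Δ×N² = 3
  k=0: +1/(0!×1!×0!×0!×0!×2!) = 1/2
Σ = 1/2  ⇒  CG² = 3×1/2² = 3/4
CG = +√(3/4) = +0.866025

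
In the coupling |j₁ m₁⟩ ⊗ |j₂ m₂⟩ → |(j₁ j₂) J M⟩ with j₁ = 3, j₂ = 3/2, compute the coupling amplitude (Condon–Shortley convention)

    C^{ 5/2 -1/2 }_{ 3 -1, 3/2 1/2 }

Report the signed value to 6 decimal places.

triangle: 2!*4!*1!/8! = 48/40320
(j±m)!: 2!*4!*2!*1!*2!*3! = 1152
prefactor² = (2J+1)*Δ*N² = 288/35
  k=1: −1/(1!*1!*3!*1!*1!*0!) = -1/6
  k=2: +1/(2!*0!*2!*0!*2!*1!) = 1/8
Σ = -1/24  ⇒  CG² = 288/35*(-1/24)² = 1/70
CG = −√(1/70) = -0.119523

-0.119523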